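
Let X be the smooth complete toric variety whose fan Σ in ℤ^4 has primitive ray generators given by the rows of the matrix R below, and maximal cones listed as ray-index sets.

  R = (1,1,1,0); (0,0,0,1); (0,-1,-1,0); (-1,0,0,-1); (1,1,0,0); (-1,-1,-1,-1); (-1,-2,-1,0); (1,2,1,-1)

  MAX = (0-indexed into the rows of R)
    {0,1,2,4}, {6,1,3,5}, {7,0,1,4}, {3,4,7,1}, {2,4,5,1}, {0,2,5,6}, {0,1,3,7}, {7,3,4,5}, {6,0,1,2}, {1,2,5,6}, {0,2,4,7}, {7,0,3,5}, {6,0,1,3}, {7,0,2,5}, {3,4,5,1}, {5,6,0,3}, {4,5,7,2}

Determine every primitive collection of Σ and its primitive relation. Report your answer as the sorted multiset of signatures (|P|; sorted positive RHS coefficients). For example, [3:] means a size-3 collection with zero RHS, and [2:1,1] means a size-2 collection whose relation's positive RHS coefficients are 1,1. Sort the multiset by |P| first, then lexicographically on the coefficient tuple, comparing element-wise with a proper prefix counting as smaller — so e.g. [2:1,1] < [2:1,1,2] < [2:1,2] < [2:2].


Δ(Σ) — 8 vertices, 8 min non-faces:

  P={2,3}:  v_{2} + v_{3} = v_{5} — sig = [2:1]
  P={4,6}:  v_{4} + v_{6} = v_{2} — sig = [2:1]
  P={6,7}:  v_{6} + v_{7} = v_{0} + v_{5} — sig = [2:1,1]
  P={0,1,5}:  v_{0} + v_{1} + v_{5} = 0 — sig = [3:]
  P={0,3,4}:  v_{0} + v_{3} + v_{4} = v_{7} — sig = [3:1]
  P={1,2,7}:  v_{1} + v_{2} + v_{7} = v_{4} — sig = [3:1]
  P={0,4,5}:  v_{0} + v_{4} + v_{5} = v_{2} + v_{7} — sig = [3:1,1]
  P={1,5,7}:  v_{1} + v_{5} + v_{7} = v_{3} + v_{4} — sig = [3:1,1]

Sorted signature multiset PRS(X):
    [2:1]
    [2:1]
    [2:1,1]
    [3:]
    [3:1]
    [3:1]
    [3:1,1]
    [3:1,1]


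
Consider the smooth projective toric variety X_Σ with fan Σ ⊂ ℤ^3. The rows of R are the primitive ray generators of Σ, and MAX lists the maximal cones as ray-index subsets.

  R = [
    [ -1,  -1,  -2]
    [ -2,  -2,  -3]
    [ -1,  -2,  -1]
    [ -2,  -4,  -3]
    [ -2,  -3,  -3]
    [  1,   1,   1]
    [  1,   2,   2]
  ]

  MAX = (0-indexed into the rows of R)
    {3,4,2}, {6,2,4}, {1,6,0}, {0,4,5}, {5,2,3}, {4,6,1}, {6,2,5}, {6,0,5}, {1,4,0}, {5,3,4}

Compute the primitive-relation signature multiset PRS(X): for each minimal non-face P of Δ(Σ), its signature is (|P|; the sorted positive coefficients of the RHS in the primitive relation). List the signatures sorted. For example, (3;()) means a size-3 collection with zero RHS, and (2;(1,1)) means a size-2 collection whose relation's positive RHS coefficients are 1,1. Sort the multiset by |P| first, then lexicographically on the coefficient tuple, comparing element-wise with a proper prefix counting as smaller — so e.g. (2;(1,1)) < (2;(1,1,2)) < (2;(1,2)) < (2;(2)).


Δ(Σ) — 7 vertices, 9 min non-faces:

  P = {0,2}:  v_{0} + v_{2} = v_{4} — sig = (2;(1))
  P = {1,5}:  v_{1} + v_{5} = v_{0} — sig = (2;(1))
  P = {3,6}:  v_{3} + v_{6} = v_{2} — sig = (2;(1))
  P = {0,3}:  v_{0} + v_{3} = 2·v_{4} + v_{5} — sig = (2;(1,2))
  P = {1,2}:  v_{1} + v_{2} = 2·v_{4} + v_{6} — sig = (2;(1,2))
  P = {1,3}:  v_{1} + v_{3} = 2·v_{4} — sig = (2;(2))
  P = {4,5,6}:  v_{4} + v_{5} + v_{6} = 0 — sig = (3;())
  P = {0,4,6}:  v_{0} + v_{4} + v_{6} = v_{1} — sig = (3;(1))
  P = {2,4,5}:  v_{2} + v_{4} + v_{5} = v_{3} — sig = (3;(1))

Hence PRS(X_Σ) =
    (2;(1))
    (2;(1))
    (2;(1))
    (2;(1,2))
    (2;(1,2))
    (2;(2))
    (3;())
    (3;(1))
    (3;(1))


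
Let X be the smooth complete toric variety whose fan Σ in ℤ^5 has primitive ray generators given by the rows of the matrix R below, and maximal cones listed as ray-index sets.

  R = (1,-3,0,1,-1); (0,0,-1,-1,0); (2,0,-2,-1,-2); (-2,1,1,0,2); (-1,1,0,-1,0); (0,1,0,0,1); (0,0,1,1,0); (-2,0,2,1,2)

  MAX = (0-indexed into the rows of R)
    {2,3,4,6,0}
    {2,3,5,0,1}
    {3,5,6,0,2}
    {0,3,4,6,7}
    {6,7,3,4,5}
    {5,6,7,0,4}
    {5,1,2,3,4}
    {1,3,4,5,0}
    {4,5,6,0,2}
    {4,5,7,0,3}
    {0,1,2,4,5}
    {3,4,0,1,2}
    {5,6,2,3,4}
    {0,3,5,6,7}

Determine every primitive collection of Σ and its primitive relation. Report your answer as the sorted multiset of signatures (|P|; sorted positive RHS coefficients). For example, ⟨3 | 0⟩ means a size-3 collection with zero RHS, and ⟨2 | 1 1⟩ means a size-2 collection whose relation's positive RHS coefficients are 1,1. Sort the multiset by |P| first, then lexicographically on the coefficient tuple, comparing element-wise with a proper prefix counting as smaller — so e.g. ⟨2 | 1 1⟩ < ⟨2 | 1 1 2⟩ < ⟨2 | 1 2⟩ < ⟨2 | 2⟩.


5 collections generate NE(X_Σ); each relation:

  • {1,6}:  v_{1} + v_{6} = 0 — sig = ⟨2 | 0⟩
  • {2,7}:  v_{2} + v_{7} = 0 — sig = ⟨2 | 0⟩
  • {1,7}:  v_{1} + v_{7} = v_{0} + v_{3} + v_{4} + v_{5} — sig = ⟨2 | 1 1 1 1⟩
  • {0,2,3,4,5}:  v_{0} + v_{2} + v_{3} + v_{4} + v_{5} = v_{1} — sig = ⟨5 | 1⟩
  • {0,3,4,5,6}:  v_{0} + v_{3} + v_{4} + v_{5} + v_{6} = v_{7} — sig = ⟨5 | 1⟩

Sorted signature multiset PRS(X):
    |P|=2: 3 collections, coeffs (), (), (1,1,1,1)
    |P|=5: 2 collections, coeffs (1), (1)


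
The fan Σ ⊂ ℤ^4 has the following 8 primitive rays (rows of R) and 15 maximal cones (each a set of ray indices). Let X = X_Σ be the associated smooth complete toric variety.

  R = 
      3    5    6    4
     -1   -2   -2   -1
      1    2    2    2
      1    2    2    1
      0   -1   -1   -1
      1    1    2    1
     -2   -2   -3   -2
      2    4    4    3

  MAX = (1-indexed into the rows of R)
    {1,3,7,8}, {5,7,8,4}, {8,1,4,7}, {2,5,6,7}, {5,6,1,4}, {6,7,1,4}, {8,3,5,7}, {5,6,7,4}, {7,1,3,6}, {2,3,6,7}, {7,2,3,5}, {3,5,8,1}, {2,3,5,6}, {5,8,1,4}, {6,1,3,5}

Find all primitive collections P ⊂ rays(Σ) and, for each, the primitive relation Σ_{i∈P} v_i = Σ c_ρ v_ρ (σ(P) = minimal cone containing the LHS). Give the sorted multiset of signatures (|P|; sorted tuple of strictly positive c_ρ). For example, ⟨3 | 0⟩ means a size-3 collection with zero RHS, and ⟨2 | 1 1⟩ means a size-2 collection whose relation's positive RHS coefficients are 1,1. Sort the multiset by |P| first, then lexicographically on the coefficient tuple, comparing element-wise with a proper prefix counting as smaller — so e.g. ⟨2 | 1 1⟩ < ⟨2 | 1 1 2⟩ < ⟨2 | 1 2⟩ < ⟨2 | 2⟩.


Primitive collections (7):

  P = {2,4}:  v_{2} + v_{4} = 0  so sig = ⟨2 | 0⟩
  P = {2,8}:  v_{2} + v_{8} = v_{3}  so sig = ⟨2 | 1⟩
  P = {3,4}:  v_{3} + v_{4} = v_{8}  so sig = ⟨2 | 1⟩
  P = {6,8}:  v_{6} + v_{8} = v_{1}  so sig = ⟨2 | 1⟩
  P = {1,2}:  v_{1} + v_{2} = v_{3} + v_{6}  so sig = ⟨2 | 1 1⟩
  P = {1,5,7}:  v_{1} + v_{5} + v_{7} = v_{4}  so sig = ⟨3 | 1⟩
  P = {3,5,6,7}:  v_{3} + v_{5} + v_{6} + v_{7} = 0  so sig = ⟨4 | 0⟩

Signatures (|P|; sorted positive RHS coefficients), sorted:
    ⟨2 | 0⟩
    ⟨2 | 1⟩
    ⟨2 | 1⟩
    ⟨2 | 1⟩
    ⟨2 | 1 1⟩
    ⟨3 | 1⟩
    ⟨4 | 0⟩


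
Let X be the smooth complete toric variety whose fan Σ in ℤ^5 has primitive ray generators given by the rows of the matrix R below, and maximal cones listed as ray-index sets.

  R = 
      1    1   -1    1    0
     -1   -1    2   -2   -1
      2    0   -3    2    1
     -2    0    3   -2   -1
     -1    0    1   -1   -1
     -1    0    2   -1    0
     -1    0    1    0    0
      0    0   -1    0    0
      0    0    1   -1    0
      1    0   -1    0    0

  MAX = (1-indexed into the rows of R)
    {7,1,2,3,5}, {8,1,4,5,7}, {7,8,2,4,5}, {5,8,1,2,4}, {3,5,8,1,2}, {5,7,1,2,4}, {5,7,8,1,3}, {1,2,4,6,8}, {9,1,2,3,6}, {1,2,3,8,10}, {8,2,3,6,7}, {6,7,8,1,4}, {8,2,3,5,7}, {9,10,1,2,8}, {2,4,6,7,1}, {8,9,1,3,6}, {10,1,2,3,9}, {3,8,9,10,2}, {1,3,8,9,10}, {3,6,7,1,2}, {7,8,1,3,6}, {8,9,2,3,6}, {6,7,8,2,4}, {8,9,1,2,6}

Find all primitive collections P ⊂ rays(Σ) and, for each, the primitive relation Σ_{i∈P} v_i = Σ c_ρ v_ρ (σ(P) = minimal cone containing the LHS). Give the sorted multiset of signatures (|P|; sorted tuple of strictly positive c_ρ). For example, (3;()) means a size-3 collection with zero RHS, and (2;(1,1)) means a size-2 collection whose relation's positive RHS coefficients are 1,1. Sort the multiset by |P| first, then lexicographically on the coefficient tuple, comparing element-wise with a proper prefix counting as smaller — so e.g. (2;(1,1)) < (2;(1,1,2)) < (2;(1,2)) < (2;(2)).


Primitive collections (12):

  {3,4}:  v_{3} + v_{4} = 0 ; sig = (2;())
  {7,10}:  v_{7} + v_{10} = 0 ; sig = (2;())
  {5,6}:  v_{5} + v_{6} = v_{4} ; sig = (2;(1))
  {6,10}:  v_{6} + v_{10} = v_{9} ; sig = (2;(1))
  {7,9}:  v_{7} + v_{9} = v_{6} ; sig = (2;(1))
  {5,10}:  v_{5} + v_{10} = v_{1} + v_{2} + v_{8} ; sig = (2;(1,1,1))
  {4,10}:  v_{4} + v_{10} = v_{1} + v_{2} + v_{6} + v_{8} ; sig = (2;(1,1,1,1))
  {5,9}:  v_{5} + v_{9} = v_{1} + v_{2} + v_{6} + v_{8} ; sig = (2;(1,1,1,1))
  {4,9}:  v_{4} + v_{9} = v_{1} + v_{2} + 2·v_{6} + v_{8} ; sig = (2;(1,1,1,2))
  {1,2,7,8}:  v_{1} + v_{2} + v_{7} + v_{8} = v_{5} ; sig = (4;(1))
  {1,2,3,6,8}:  v_{1} + v_{2} + v_{3} + v_{6} + v_{8} = v_{10} ; sig = (5;(1))
  {1,2,3,8,9}:  v_{1} + v_{2} + v_{3} + v_{8} + v_{9} = 2·v_{10} ; sig = (5;(2))

Signatures (|P|; sorted positive RHS coefficients), sorted:
    (2;())
    (2;())
    (2;(1))
    (2;(1))
    (2;(1))
    (2;(1,1,1))
    (2;(1,1,1,1))
    (2;(1,1,1,1))
    (2;(1,1,1,2))
    (4;(1))
    (5;(1))
    (5;(2))


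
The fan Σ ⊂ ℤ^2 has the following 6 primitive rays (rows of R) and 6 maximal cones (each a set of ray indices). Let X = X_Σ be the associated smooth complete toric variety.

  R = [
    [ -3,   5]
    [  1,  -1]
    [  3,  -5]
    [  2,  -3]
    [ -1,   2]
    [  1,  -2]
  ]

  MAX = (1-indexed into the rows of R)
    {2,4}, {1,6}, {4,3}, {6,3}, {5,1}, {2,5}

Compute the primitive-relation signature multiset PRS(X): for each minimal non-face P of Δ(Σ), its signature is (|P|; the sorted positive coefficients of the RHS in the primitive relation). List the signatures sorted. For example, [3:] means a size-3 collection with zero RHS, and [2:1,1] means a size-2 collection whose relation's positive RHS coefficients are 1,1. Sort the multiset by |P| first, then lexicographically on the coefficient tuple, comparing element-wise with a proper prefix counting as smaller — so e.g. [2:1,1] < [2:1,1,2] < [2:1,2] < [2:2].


9 minimal non-faces of Δ(Σ) (on 6 rays):

  P = {1,3}:  v_{1} + v_{3} = 0 — sig = [2:]
  P = {5,6}:  v_{5} + v_{6} = 0 — sig = [2:]
  P = {1,4}:  v_{1} + v_{4} = v_{5} — sig = [2:1]
  P = {2,6}:  v_{2} + v_{6} = v_{4} — sig = [2:1]
  P = {3,5}:  v_{3} + v_{5} = v_{4} — sig = [2:1]
  P = {4,5}:  v_{4} + v_{5} = v_{2} — sig = [2:1]
  P = {4,6}:  v_{4} + v_{6} = v_{3} — sig = [2:1]
  P = {1,2}:  v_{1} + v_{2} = 2·v_{5} — sig = [2:2]
  P = {2,3}:  v_{2} + v_{3} = 2·v_{4} — sig = [2:2]

Sorted signature multiset PRS(X):
    [2:]
    [2:]
    [2:1]
    [2:1]
    [2:1]
    [2:1]
    [2:1]
    [2:2]
    [2:2]


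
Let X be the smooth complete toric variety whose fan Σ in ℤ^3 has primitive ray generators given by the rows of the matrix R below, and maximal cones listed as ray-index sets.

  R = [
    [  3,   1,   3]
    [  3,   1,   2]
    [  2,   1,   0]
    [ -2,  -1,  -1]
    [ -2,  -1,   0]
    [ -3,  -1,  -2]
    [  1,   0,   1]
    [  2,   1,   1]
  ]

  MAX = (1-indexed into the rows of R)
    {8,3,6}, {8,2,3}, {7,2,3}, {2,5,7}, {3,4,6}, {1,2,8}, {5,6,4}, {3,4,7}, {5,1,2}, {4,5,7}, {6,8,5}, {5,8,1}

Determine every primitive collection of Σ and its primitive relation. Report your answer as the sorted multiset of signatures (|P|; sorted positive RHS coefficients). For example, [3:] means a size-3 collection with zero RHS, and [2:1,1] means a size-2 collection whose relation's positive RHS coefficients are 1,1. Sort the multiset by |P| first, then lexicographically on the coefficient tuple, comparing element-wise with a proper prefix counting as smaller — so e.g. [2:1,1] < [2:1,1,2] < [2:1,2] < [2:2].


The 11 primitive collections of Σ (r=8, n=3):

  • {2,6}:  v_{2} + v_{6} = 0  ⟹  sig = [2:]
  • {3,5}:  v_{3} + v_{5} = 0  ⟹  sig = [2:]
  • {4,8}:  v_{4} + v_{8} = 0  ⟹  sig = [2:]
  • {2,4}:  v_{2} + v_{4} = v_{7}  ⟹  sig = [2:1]
  • {6,7}:  v_{6} + v_{7} = v_{4}  ⟹  sig = [2:1]
  • {7,8}:  v_{7} + v_{8} = v_{2}  ⟹  sig = [2:1]
  • {1,3}:  v_{1} + v_{3} = v_{2} + v_{8}  ⟹  sig = [2:1,1]
  • {1,4}:  v_{1} + v_{4} = v_{2} + v_{5}  ⟹  sig = [2:1,1]
  • {1,6}:  v_{1} + v_{6} = v_{5} + v_{8}  ⟹  sig = [2:1,1]
  • {1,7}:  v_{1} + v_{7} = 2·v_{2} + v_{5}  ⟹  sig = [2:1,2]
  • {2,5,8}:  v_{2} + v_{5} + v_{8} = v_{1}  ⟹  sig = [3:1]

Signatures (|P|; sorted positive RHS coefficients), sorted:
    [2:]
    [2:]
    [2:]
    [2:1]
    [2:1]
    [2:1]
    [2:1,1]
    [2:1,1]
    [2:1,1]
    [2:1,2]
    [3:1]


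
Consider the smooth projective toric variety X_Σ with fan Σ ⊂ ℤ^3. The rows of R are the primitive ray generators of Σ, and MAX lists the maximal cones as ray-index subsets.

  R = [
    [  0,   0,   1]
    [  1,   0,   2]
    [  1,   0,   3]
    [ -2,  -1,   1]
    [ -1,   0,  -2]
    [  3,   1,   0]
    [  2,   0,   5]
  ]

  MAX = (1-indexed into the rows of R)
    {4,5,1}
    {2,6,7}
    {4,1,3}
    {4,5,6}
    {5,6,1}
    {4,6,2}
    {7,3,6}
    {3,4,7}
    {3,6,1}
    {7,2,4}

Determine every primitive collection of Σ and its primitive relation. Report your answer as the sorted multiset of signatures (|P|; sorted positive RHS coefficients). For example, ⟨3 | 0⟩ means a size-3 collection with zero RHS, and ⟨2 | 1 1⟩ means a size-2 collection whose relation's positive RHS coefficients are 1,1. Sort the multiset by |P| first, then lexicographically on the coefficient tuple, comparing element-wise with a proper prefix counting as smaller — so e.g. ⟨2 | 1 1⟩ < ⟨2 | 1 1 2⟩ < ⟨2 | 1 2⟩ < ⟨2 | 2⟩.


The 9 primitive collections of Σ (r=7, n=3):

  • {2,5}:  v_{2} + v_{5} = 0 — sig = ⟨2 | 0⟩
  • {1,2}:  v_{1} + v_{2} = v_{3} — sig = ⟨2 | 1⟩
  • {2,3}:  v_{2} + v_{3} = v_{7} — sig = ⟨2 | 1⟩
  • {3,5}:  v_{3} + v_{5} = v_{1} — sig = ⟨2 | 1⟩
  • {5,7}:  v_{5} + v_{7} = v_{3} — sig = ⟨2 | 1⟩
  • {1,7}:  v_{1} + v_{7} = 2·v_{3} — sig = ⟨2 | 2⟩
  • {1,4,6}:  v_{1} + v_{4} + v_{6} = v_{2} — sig = ⟨3 | 1⟩
  • {3,4,6}:  v_{3} + v_{4} + v_{6} = 2·v_{2} — sig = ⟨3 | 2⟩
  • {4,6,7}:  v_{4} + v_{6} + v_{7} = 3·v_{2} — sig = ⟨3 | 3⟩

Signatures (|P|; sorted positive RHS coefficients), sorted:
[⟨2 | 0⟩, ⟨2 | 1⟩, ⟨2 | 1⟩, ⟨2 | 1⟩, ⟨2 | 1⟩, ⟨2 | 2⟩, ⟨3 | 1⟩, ⟨3 | 2⟩, ⟨3 | 3⟩]


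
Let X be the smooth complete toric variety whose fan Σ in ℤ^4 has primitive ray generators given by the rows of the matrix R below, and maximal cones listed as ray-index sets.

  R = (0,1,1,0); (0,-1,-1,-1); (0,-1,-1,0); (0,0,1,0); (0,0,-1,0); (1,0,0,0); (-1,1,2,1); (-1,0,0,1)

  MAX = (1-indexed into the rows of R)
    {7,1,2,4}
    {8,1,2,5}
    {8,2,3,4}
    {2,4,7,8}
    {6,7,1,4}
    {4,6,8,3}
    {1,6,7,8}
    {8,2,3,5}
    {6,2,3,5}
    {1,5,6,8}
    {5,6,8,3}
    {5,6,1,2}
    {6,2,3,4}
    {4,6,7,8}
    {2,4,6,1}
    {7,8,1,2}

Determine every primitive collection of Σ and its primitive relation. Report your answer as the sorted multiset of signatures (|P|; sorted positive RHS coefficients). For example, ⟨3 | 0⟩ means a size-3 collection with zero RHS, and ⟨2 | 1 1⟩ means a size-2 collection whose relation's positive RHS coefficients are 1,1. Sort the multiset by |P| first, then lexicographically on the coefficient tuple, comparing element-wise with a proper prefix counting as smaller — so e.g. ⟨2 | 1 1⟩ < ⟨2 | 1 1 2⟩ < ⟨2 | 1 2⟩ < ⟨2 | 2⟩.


Minimal non-faces — 7 found among 8 rays, 16 max cones:

  • {1,3}:  v_{1} + v_{3} = 0 ; sig = ⟨2 | 0⟩
  • {4,5}:  v_{4} + v_{5} = 0 ; sig = ⟨2 | 0⟩
  • {3,7}:  v_{3} + v_{7} = v_{4} + v_{8} ; sig = ⟨2 | 1 1⟩
  • {5,7}:  v_{5} + v_{7} = v_{1} + v_{8} ; sig = ⟨2 | 1 1⟩
  • {1,4,8}:  v_{1} + v_{4} + v_{8} = v_{7} ; sig = ⟨3 | 1⟩
  • {2,6,7}:  v_{2} + v_{6} + v_{7} = v_{4} ; sig = ⟨3 | 1⟩
  • {2,6,8}:  v_{2} + v_{6} + v_{8} = v_{3} ; sig = ⟨3 | 1⟩

Hence PRS(X_Σ) =
    |P|=2: 4 collections, coeffs (), (), (1,1), (1,1)
    |P|=3: 3 collections, coeffs (1), (1), (1)


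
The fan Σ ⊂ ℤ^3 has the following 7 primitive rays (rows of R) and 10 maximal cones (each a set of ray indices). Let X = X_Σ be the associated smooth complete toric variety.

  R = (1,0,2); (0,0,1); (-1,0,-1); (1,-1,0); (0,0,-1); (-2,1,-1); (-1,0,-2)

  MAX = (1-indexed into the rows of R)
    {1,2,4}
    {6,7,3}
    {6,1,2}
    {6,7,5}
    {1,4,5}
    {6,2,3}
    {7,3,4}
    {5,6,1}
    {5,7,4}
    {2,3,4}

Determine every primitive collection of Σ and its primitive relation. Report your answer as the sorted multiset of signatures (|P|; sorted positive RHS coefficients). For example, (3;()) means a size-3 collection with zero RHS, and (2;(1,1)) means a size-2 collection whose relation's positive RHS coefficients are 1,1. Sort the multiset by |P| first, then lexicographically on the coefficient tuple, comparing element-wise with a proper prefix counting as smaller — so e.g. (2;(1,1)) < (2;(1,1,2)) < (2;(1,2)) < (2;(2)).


6 collections generate NE(X_Σ); each relation:

  • {1,7}:  v_{1} + v_{7} = 0  so sig = (2;())
  • {2,5}:  v_{2} + v_{5} = 0  so sig = (2;())
  • {1,3}:  v_{1} + v_{3} = v_{2}  so sig = (2;(1))
  • {2,7}:  v_{2} + v_{7} = v_{3}  so sig = (2;(1))
  • {3,5}:  v_{3} + v_{5} = v_{7}  so sig = (2;(1))
  • {4,6}:  v_{4} + v_{6} = v_{3}  so sig = (2;(1))

Hence PRS(X_Σ) =
[(2;()), (2;()), (2;(1)), (2;(1)), (2;(1)), (2;(1))]


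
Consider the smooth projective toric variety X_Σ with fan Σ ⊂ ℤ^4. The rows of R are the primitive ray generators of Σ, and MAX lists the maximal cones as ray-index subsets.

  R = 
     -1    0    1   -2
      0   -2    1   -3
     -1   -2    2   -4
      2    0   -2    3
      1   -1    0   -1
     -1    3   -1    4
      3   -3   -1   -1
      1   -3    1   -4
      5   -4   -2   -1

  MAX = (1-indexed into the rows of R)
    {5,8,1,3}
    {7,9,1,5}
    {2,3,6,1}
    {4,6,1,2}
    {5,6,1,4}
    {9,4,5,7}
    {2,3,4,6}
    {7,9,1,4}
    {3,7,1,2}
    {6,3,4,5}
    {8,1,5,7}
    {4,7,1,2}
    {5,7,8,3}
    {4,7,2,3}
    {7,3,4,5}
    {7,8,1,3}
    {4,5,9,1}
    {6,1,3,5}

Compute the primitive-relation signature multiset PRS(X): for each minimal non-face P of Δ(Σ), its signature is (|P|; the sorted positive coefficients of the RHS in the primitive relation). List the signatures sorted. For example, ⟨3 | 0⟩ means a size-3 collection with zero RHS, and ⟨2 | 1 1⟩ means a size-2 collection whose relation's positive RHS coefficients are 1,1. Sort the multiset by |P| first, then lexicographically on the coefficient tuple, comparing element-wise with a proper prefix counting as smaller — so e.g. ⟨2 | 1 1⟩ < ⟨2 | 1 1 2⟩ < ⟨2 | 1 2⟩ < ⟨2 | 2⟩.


Σ has 12 primitive collections:

  P={6,8}:  v_{6} + v_{8} = 0  ⇒ sig = ⟨2 | 0⟩
  P={2,5}:  v_{2} + v_{5} = v_{8}  ⇒ sig = ⟨2 | 1⟩
  P={4,8}:  v_{4} + v_{8} = v_{7}  ⇒ sig = ⟨2 | 1⟩
  P={6,7}:  v_{6} + v_{7} = v_{4}  ⇒ sig = ⟨2 | 1⟩
  P={3,9}:  v_{3} + v_{9} = v_{7} + v_{8}  ⇒ sig = ⟨2 | 1 1⟩
  P={2,8}:  v_{2} + v_{8} = v_{1} + v_{3} + v_{7}  ⇒ sig = ⟨2 | 1 1 1⟩
  P={6,9}:  v_{6} + v_{9} = v_{1} + 2·v_{4} + v_{5}  ⇒ sig = ⟨2 | 1 1 2⟩
  P={8,9}:  v_{8} + v_{9} = v_{1} + v_{5} + 2·v_{7}  ⇒ sig = ⟨2 | 1 1 2⟩
  P={2,9}:  v_{2} + v_{9} = v_{1} + 2·v_{7}  ⇒ sig = ⟨2 | 1 2⟩
  P={1,3,4}:  v_{1} + v_{3} + v_{4} = v_{2}  ⇒ sig = ⟨3 | 1⟩
  P={1,4,5,7}:  v_{1} + v_{4} + v_{5} + v_{7} = v_{9}  ⇒ sig = ⟨4 | 1⟩
  P={1,3,5,7}:  v_{1} + v_{3} + v_{5} + v_{7} = 2·v_{8}  ⇒ sig = ⟨4 | 2⟩

so the primitive-relation signature multiset is
[⟨2 | 0⟩, ⟨2 | 1⟩, ⟨2 | 1⟩, ⟨2 | 1⟩, ⟨2 | 1 1⟩, ⟨2 | 1 1 1⟩, ⟨2 | 1 1 2⟩, ⟨2 | 1 1 2⟩, ⟨2 | 1 2⟩, ⟨3 | 1⟩, ⟨4 | 1⟩, ⟨4 | 2⟩]


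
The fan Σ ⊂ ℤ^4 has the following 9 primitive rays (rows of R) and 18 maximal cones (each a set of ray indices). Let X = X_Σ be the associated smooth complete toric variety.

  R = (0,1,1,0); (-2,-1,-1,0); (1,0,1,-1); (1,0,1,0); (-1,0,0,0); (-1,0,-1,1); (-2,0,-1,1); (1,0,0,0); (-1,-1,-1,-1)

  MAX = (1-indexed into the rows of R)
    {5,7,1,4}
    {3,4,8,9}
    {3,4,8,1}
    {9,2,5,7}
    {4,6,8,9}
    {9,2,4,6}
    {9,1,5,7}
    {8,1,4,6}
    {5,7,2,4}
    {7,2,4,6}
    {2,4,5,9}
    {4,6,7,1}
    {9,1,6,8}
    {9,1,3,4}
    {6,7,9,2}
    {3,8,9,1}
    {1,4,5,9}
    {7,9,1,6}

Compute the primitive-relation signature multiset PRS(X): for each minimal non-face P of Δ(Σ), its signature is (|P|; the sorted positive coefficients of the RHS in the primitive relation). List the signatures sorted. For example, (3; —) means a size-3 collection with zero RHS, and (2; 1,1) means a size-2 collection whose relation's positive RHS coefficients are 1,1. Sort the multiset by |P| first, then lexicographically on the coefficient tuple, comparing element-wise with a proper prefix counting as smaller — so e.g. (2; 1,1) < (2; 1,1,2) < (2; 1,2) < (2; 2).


12 minimal non-faces of Δ(Σ) (on 9 rays):

  P = {3,6}:  v_{3} + v_{6} = 0 ; sig = (2; —)
  P = {5,8}:  v_{5} + v_{8} = 0 ; sig = (2; —)
  P = {3,7}:  v_{3} + v_{7} = v_{5} ; sig = (2; 1)
  P = {5,6}:  v_{5} + v_{6} = v_{7} ; sig = (2; 1)
  P = {7,8}:  v_{7} + v_{8} = v_{6} ; sig = (2; 1)
  P = {2,3}:  v_{2} + v_{3} = v_{4} + v_{5} + v_{9} ; sig = (2; 1,1,1)
  P = {2,8}:  v_{2} + v_{8} = v_{4} + v_{6} + v_{9} ; sig = (2; 1,1,1)
  P = {3,5}:  v_{3} + v_{5} = v_{1} + v_{4} + v_{9} ; sig = (2; 1,1,1)
  P = {1,2}:  v_{1} + v_{2} = 2·v_{5} ; sig = (2; 2)
  P = {4,7,9}:  v_{4} + v_{7} + v_{9} = v_{2} ; sig = (3; 1)
  P = {1,4,6,9}:  v_{1} + v_{4} + v_{6} + v_{9} = v_{5} ; sig = (4; 1)
  P = {1,4,8,9}:  v_{1} + v_{4} + v_{8} + v_{9} = v_{3} ; sig = (4; 1)

Signatures (|P|; sorted positive RHS coefficients), sorted:
    (2; —)
    (2; —)
    (2; 1)
    (2; 1)
    (2; 1)
    (2; 1,1,1)
    (2; 1,1,1)
    (2; 1,1,1)
    (2; 2)
    (3; 1)
    (4; 1)
    (4; 1)


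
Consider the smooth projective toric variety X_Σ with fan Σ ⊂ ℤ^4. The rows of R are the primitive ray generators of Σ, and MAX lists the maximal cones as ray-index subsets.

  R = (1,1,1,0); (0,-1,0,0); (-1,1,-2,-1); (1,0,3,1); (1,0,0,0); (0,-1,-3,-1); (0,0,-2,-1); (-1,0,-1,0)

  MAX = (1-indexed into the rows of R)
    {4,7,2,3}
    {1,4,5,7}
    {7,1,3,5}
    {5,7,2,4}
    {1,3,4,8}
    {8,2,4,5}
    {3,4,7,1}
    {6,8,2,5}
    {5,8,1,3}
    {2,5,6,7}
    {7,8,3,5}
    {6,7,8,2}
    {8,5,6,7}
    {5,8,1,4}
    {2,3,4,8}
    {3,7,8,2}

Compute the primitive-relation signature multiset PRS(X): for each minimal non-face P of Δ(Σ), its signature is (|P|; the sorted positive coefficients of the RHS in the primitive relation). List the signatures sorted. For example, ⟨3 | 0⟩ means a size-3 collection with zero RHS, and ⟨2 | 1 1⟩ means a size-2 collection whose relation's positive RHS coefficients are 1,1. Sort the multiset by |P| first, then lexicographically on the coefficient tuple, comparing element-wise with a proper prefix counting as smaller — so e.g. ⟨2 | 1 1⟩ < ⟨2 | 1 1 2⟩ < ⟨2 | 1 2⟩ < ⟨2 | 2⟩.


Minimal non-faces — 9 found among 8 rays, 16 max cones:

  P = {1,2}:  v_{1} + v_{2} = v_{4} + v_{7}  ⇒ sig = ⟨2 | 1 1⟩
  P = {1,6}:  v_{1} + v_{6} = v_{5} + v_{7}  ⇒ sig = ⟨2 | 1 1⟩
  P = {4,6}:  v_{4} + v_{6} = v_{2} + v_{5}  ⇒ sig = ⟨2 | 1 1⟩
  P = {3,6}:  v_{3} + v_{6} = 2·v_{7} + v_{8}  ⇒ sig = ⟨2 | 1 2⟩
  P = {4,7,8}:  v_{4} + v_{7} + v_{8} = 0  ⇒ sig = ⟨3 | 0⟩
  P = {2,3,5}:  v_{2} + v_{3} + v_{5} = v_{7}  ⇒ sig = ⟨3 | 1⟩
  P = {3,4,5}:  v_{3} + v_{4} + v_{5} = v_{1}  ⇒ sig = ⟨3 | 1⟩
  P = {1,7,8}:  v_{1} + v_{7} + v_{8} = v_{3} + v_{5}  ⇒ sig = ⟨3 | 1 1⟩
  P = {2,5,7,8}:  v_{2} + v_{5} + v_{7} + v_{8} = v_{6}  ⇒ sig = ⟨4 | 1⟩

Hence PRS(X_Σ) =
    ⟨2 | 1 1⟩
    ⟨2 | 1 1⟩
    ⟨2 | 1 1⟩
    ⟨2 | 1 2⟩
    ⟨3 | 0⟩
    ⟨3 | 1⟩
    ⟨3 | 1⟩
    ⟨3 | 1 1⟩
    ⟨4 | 1⟩


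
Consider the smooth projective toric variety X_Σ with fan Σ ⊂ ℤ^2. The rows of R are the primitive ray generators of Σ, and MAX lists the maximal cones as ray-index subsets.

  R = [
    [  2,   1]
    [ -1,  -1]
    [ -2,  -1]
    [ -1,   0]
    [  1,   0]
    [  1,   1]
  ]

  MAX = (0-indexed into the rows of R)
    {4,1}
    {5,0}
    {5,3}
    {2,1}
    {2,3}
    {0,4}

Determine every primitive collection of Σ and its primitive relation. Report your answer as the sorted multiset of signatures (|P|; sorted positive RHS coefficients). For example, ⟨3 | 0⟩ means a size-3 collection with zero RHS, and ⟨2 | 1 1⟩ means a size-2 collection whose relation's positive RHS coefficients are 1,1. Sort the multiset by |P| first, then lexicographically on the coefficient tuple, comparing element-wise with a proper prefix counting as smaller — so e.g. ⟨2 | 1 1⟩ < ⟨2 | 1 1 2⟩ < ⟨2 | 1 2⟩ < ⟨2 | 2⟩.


Minimal non-faces — 9 found among 6 rays, 6 max cones:

  {0,2}:  v_{0} + v_{2} = 0 ; sig = ⟨2 | 0⟩
  {1,5}:  v_{1} + v_{5} = 0 ; sig = ⟨2 | 0⟩
  {3,4}:  v_{3} + v_{4} = 0 ; sig = ⟨2 | 0⟩
  {0,1}:  v_{0} + v_{1} = v_{4} ; sig = ⟨2 | 1⟩
  {0,3}:  v_{0} + v_{3} = v_{5} ; sig = ⟨2 | 1⟩
  {1,3}:  v_{1} + v_{3} = v_{2} ; sig = ⟨2 | 1⟩
  {2,4}:  v_{2} + v_{4} = v_{1} ; sig = ⟨2 | 1⟩
  {2,5}:  v_{2} + v_{5} = v_{3} ; sig = ⟨2 | 1⟩
  {4,5}:  v_{4} + v_{5} = v_{0} ; sig = ⟨2 | 1⟩

Hence PRS(X_Σ) =
[⟨2 | 0⟩, ⟨2 | 0⟩, ⟨2 | 0⟩, ⟨2 | 1⟩, ⟨2 | 1⟩, ⟨2 | 1⟩, ⟨2 | 1⟩, ⟨2 | 1⟩, ⟨2 | 1⟩]


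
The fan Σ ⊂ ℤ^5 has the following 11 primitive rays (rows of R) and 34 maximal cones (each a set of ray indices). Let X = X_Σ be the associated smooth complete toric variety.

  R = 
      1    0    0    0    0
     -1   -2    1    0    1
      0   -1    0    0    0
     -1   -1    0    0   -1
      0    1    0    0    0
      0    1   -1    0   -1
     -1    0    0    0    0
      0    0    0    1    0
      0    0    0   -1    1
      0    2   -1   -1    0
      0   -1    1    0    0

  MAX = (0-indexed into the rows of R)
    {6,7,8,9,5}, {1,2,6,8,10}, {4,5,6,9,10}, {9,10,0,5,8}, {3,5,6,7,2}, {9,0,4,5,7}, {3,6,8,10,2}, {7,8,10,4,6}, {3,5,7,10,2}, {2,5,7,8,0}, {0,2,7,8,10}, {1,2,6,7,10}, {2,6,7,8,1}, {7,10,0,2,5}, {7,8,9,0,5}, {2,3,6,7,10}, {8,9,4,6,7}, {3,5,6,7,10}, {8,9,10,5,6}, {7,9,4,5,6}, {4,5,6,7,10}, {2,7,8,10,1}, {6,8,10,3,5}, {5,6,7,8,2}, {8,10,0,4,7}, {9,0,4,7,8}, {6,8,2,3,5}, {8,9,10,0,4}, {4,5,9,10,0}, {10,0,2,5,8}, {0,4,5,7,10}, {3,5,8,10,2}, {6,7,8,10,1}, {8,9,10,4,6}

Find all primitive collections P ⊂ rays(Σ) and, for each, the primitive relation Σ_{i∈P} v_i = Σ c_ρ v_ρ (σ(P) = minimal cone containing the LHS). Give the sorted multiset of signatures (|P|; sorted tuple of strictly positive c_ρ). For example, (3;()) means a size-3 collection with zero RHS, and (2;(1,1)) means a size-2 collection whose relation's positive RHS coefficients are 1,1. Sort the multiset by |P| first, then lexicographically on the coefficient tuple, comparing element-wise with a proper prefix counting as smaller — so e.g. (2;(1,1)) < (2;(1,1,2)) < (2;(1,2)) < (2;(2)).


Primitive collections (17):

  • {0,6}:  v_{0} + v_{6} = 0  →  sig = (2;())
  • {2,4}:  v_{2} + v_{4} = 0  →  sig = (2;())
  • {1,5}:  v_{1} + v_{5} = v_{2} + v_{6}  →  sig = (2;(1,1))
  • {1,9}:  v_{1} + v_{9} = v_{6} + v_{8}  →  sig = (2;(1,1))
  • {2,9}:  v_{2} + v_{9} = v_{5} + v_{8}  →  sig = (2;(1,1))
  • {0,3}:  v_{0} + v_{3} = v_{2} + v_{5} + v_{10}  →  sig = (2;(1,1,1))
  • {3,4}:  v_{3} + v_{4} = v_{5} + v_{6} + v_{10}  →  sig = (2;(1,1,1))
  • {0,1}:  v_{0} + v_{1} = v_{2} + v_{7} + v_{8} + v_{10}  →  sig = (2;(1,1,1,1))
  • {1,4}:  v_{1} + v_{4} = v_{6} + v_{7} + v_{8} + v_{10}  →  sig = (2;(1,1,1,1))
  • {3,9}:  v_{3} + v_{9} = 2·v_{5} + v_{6} + v_{8} + v_{10}  →  sig = (2;(1,1,1,2))
  • {1,3}:  v_{1} + v_{3} = 2·v_{2} + 2·v_{6} + v_{10}  →  sig = (2;(1,2,2))
  • {4,5,8}:  v_{4} + v_{5} + v_{8} = v_{9}  →  sig = (3;(1))
  • {7,9,10}:  v_{7} + v_{9} + v_{10} = v_{4}  →  sig = (3;(1))
  • {3,7,8}:  v_{3} + v_{7} + v_{8} = v_{2} + v_{6}  →  sig = (3;(1,1))
  • {5,7,8,10}:  v_{5} + v_{7} + v_{8} + v_{10} = 0  →  sig = (4;())
  • {2,5,6,10}:  v_{2} + v_{5} + v_{6} + v_{10} = v_{3}  →  sig = (4;(1))
  • {2,6,7,8,10}:  v_{2} + v_{6} + v_{7} + v_{8} + v_{10} = v_{1}  →  sig = (5;(1))

Hence PRS(X_Σ) =
    (2;())
    (2;())
    (2;(1,1))
    (2;(1,1))
    (2;(1,1))
    (2;(1,1,1))
    (2;(1,1,1))
    (2;(1,1,1,1))
    (2;(1,1,1,1))
    (2;(1,1,1,2))
    (2;(1,2,2))
    (3;(1))
    (3;(1))
    (3;(1,1))
    (4;())
    (4;(1))
    (5;(1))


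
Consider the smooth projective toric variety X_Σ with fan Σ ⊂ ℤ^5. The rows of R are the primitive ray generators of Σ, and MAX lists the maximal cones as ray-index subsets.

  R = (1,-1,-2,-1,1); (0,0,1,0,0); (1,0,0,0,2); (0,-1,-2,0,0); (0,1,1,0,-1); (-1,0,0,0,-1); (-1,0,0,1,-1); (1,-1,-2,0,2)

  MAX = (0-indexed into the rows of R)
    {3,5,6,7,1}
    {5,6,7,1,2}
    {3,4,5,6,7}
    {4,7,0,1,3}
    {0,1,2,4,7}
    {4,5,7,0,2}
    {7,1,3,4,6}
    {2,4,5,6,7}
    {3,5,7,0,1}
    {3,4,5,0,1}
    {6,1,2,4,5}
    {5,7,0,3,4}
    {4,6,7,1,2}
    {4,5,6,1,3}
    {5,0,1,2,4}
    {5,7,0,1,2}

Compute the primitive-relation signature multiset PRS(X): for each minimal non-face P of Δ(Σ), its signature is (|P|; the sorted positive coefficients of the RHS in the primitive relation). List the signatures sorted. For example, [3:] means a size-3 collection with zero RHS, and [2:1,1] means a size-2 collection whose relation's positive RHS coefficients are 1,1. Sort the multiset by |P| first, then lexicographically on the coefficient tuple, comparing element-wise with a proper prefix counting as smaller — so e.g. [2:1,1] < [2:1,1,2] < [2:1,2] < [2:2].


|primitive collections| = 3. Relations:

  • {0,6}:  v_{0} + v_{6} = v_{3}  so sig = [2:1]
  • {2,3}:  v_{2} + v_{3} = v_{7}  so sig = [2:1]
  • {1,4,5,7}:  v_{1} + v_{4} + v_{5} + v_{7} = 0  so sig = [4:]

Hence PRS(X_Σ) =
    |P|=2: 2 collections, coeffs (1), (1)
    |P|=4: 1 collection, coeffs ()


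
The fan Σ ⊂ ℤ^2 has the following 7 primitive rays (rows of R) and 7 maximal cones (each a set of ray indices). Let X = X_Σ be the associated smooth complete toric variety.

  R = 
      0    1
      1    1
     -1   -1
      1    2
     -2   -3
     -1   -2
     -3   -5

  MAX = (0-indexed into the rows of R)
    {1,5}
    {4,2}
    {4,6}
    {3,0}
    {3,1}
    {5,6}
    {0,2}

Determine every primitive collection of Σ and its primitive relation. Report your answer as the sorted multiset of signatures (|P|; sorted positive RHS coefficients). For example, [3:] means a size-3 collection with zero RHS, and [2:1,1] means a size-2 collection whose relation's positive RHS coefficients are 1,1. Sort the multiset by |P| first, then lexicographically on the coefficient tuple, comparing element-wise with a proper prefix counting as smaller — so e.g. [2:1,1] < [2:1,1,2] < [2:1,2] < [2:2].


The 14 primitive collections of Σ (r=7, n=2):

  • {1,2}:  v_{1} + v_{2} = 0  ⟹  sig = [2:]
  • {3,5}:  v_{3} + v_{5} = 0  ⟹  sig = [2:]
  • {0,1}:  v_{0} + v_{1} = v_{3}  ⟹  sig = [2:1]
  • {0,5}:  v_{0} + v_{5} = v_{2}  ⟹  sig = [2:1]
  • {1,4}:  v_{1} + v_{4} = v_{5}  ⟹  sig = [2:1]
  • {2,3}:  v_{2} + v_{3} = v_{0}  ⟹  sig = [2:1]
  • {2,5}:  v_{2} + v_{5} = v_{4}  ⟹  sig = [2:1]
  • {3,4}:  v_{3} + v_{4} = v_{2}  ⟹  sig = [2:1]
  • {3,6}:  v_{3} + v_{6} = v_{4}  ⟹  sig = [2:1]
  • {4,5}:  v_{4} + v_{5} = v_{6}  ⟹  sig = [2:1]
  • {0,6}:  v_{0} + v_{6} = v_{2} + v_{4}  ⟹  sig = [2:1,1]
  • {0,4}:  v_{0} + v_{4} = 2·v_{2}  ⟹  sig = [2:2]
  • {1,6}:  v_{1} + v_{6} = 2·v_{5}  ⟹  sig = [2:2]
  • {2,6}:  v_{2} + v_{6} = 2·v_{4}  ⟹  sig = [2:2]

Signatures (|P|; sorted positive RHS coefficients), sorted:
{ [2:] ×2,  [2:1] ×8,  [2:1,1],  [2:2] ×3 }


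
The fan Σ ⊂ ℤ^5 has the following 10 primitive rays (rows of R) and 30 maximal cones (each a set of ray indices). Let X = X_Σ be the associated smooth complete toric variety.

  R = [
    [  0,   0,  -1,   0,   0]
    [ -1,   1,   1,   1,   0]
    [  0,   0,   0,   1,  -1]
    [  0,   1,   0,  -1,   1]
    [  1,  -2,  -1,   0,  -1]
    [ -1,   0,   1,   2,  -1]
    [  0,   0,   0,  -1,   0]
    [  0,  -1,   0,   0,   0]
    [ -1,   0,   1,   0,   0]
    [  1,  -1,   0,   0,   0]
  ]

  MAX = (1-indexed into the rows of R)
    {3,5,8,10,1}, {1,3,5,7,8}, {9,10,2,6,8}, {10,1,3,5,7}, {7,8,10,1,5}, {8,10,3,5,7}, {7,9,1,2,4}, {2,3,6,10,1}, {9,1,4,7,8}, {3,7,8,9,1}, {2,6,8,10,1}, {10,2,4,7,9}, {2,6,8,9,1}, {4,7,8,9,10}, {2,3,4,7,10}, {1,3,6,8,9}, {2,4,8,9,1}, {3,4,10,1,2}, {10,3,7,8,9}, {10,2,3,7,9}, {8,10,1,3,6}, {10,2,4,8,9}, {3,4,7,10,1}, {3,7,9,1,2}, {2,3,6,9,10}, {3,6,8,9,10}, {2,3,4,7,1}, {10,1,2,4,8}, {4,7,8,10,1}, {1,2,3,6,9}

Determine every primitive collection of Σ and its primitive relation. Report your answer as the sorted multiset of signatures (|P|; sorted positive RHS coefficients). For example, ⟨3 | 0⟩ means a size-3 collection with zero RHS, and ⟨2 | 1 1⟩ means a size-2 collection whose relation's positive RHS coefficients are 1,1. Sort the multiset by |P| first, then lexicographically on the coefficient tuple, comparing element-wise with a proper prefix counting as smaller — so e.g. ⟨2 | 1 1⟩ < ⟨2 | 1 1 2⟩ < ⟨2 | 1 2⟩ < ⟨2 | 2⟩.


13 minimal non-faces of Δ(Σ) (on 10 rays):

  {4,6}:  v_{4} + v_{6} = v_{2}  →  sig = ⟨2 | 1⟩
  {2,5}:  v_{2} + v_{5} = v_{3} + v_{8}  →  sig = ⟨2 | 1 1⟩
  {6,7}:  v_{6} + v_{7} = v_{3} + v_{9}  →  sig = ⟨2 | 1 1⟩
  {4,5}:  v_{4} + v_{5} = v_{1} + v_{7} + v_{10}  →  sig = ⟨2 | 1 1 1⟩
  {5,9}:  v_{5} + v_{9} = v_{3} + v_{7} + 2·v_{8}  →  sig = ⟨2 | 1 1 2⟩
  {5,6}:  v_{5} + v_{6} = 2·v_{3} + 2·v_{8}  →  sig = ⟨2 | 2 2⟩
  {3,4,8}:  v_{3} + v_{4} + v_{8} = 0  →  sig = ⟨3 | 0⟩
  {1,9,10}:  v_{1} + v_{9} + v_{10} = v_{8}  →  sig = ⟨3 | 1⟩
  {2,3,8}:  v_{2} + v_{3} + v_{8} = v_{6}  →  sig = ⟨3 | 1⟩
  {2,7,8}:  v_{2} + v_{7} + v_{8} = v_{9}  →  sig = ⟨3 | 1⟩
  {3,4,9}:  v_{3} + v_{4} + v_{9} = v_{2} + v_{7}  →  sig = ⟨3 | 1 1⟩
  {1,2,7,10}:  v_{1} + v_{2} + v_{7} + v_{10} = 0  →  sig = ⟨4 | 0⟩
  {1,3,7,8,10}:  v_{1} + v_{3} + v_{7} + v_{8} + v_{10} = v_{5}  →  sig = ⟨5 | 1⟩

Signatures (|P|; sorted positive RHS coefficients), sorted:
    |P|=2: 6 collections, coeffs (1), (1,1), (1,1), (1,1,1), (1,1,2), (2,2)
    |P|=3: 5 collections, coeffs (), (1), (1), (1), (1,1)
    |P|=4: 1 collection, coeffs ()
    |P|=5: 1 collection, coeffs (1)


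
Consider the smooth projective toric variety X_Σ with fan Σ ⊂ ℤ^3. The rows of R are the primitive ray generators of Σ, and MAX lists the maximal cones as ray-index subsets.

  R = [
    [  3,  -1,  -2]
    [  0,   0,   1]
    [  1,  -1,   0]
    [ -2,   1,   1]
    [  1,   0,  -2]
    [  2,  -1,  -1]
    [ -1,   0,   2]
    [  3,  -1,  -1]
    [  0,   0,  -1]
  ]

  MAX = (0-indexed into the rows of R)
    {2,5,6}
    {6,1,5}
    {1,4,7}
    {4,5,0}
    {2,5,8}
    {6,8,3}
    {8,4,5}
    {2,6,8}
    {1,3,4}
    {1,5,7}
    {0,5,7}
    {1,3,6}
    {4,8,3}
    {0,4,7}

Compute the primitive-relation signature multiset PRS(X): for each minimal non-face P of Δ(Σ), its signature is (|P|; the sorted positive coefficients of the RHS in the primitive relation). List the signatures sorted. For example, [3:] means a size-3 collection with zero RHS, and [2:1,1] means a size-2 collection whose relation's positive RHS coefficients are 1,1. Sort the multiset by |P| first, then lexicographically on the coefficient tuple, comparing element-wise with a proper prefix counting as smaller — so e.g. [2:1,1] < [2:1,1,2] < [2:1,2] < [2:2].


Minimal non-faces — 18 found among 9 rays, 14 max cones:

  {1,8}:  v_{1} + v_{8} = 0  →  sig = [2:]
  {3,5}:  v_{3} + v_{5} = 0  →  sig = [2:]
  {4,6}:  v_{4} + v_{6} = 0  →  sig = [2:]
  {0,1}:  v_{0} + v_{1} = v_{7}  →  sig = [2:1]
  {7,8}:  v_{7} + v_{8} = v_{0}  →  sig = [2:1]
  {0,3}:  v_{0} + v_{3} = v_{1} + v_{4}  →  sig = [2:1,1]
  {0,6}:  v_{0} + v_{6} = v_{1} + v_{5}  →  sig = [2:1,1]
  {0,8}:  v_{0} + v_{8} = v_{4} + v_{5}  →  sig = [2:1,1]
  {1,2}:  v_{1} + v_{2} = v_{5} + v_{6}  →  sig = [2:1,1]
  {2,3}:  v_{2} + v_{3} = v_{6} + v_{8}  →  sig = [2:1,1]
  {2,4}:  v_{2} + v_{4} = v_{5} + v_{8}  →  sig = [2:1,1]
  {2,7}:  v_{2} + v_{7} = v_{1} + 2·v_{5}  →  sig = [2:1,2]
  {3,7}:  v_{3} + v_{7} = 2·v_{1} + v_{4}  →  sig = [2:1,2]
  {6,7}:  v_{6} + v_{7} = 2·v_{1} + v_{5}  →  sig = [2:1,2]
  {0,2}:  v_{0} + v_{2} = 2·v_{5}  →  sig = [2:2]
  {1,4,5}:  v_{1} + v_{4} + v_{5} = v_{0}  →  sig = [3:1]
  {5,6,8}:  v_{5} + v_{6} + v_{8} = v_{2}  →  sig = [3:1]
  {4,5,7}:  v_{4} + v_{5} + v_{7} = 2·v_{0}  →  sig = [3:2]

so the primitive-relation signature multiset is
[[2:], [2:], [2:], [2:1], [2:1], [2:1,1], [2:1,1], [2:1,1], [2:1,1], [2:1,1], [2:1,1], [2:1,2], [2:1,2], [2:1,2], [2:2], [3:1], [3:1], [3:2]]


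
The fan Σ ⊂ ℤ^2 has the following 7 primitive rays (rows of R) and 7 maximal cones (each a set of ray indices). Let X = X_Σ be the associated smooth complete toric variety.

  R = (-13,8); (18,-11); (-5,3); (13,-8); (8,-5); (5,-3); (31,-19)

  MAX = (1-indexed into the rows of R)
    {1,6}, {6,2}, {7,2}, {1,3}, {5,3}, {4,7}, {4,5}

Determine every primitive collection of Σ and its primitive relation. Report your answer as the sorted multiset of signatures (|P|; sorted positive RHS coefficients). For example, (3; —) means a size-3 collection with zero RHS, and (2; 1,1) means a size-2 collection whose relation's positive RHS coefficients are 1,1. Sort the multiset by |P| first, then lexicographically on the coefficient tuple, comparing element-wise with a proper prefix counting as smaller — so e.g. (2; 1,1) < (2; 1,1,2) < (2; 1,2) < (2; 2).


14 collections generate NE(X_Σ); each relation:

  P = {1,4}:  v_{1} + v_{4} = 0 ; sig = (2; —)
  P = {3,6}:  v_{3} + v_{6} = 0 ; sig = (2; —)
  P = {1,2}:  v_{1} + v_{2} = v_{6} ; sig = (2; 1)
  P = {1,5}:  v_{1} + v_{5} = v_{3} ; sig = (2; 1)
  P = {1,7}:  v_{1} + v_{7} = v_{2} ; sig = (2; 1)
  P = {2,3}:  v_{2} + v_{3} = v_{4} ; sig = (2; 1)
  P = {2,4}:  v_{2} + v_{4} = v_{7} ; sig = (2; 1)
  P = {3,4}:  v_{3} + v_{4} = v_{5} ; sig = (2; 1)
  P = {4,6}:  v_{4} + v_{6} = v_{2} ; sig = (2; 1)
  P = {5,6}:  v_{5} + v_{6} = v_{4} ; sig = (2; 1)
  P = {2,5}:  v_{2} + v_{5} = 2·v_{4} ; sig = (2; 2)
  P = {3,7}:  v_{3} + v_{7} = 2·v_{4} ; sig = (2; 2)
  P = {6,7}:  v_{6} + v_{7} = 2·v_{2} ; sig = (2; 2)
  P = {5,7}:  v_{5} + v_{7} = 3·v_{4} ; sig = (2; 3)

Sorted signature multiset PRS(X):
[(2; —), (2; —), (2; 1), (2; 1), (2; 1), (2; 1), (2; 1), (2; 1), (2; 1), (2; 1), (2; 2), (2; 2), (2; 2), (2; 3)]


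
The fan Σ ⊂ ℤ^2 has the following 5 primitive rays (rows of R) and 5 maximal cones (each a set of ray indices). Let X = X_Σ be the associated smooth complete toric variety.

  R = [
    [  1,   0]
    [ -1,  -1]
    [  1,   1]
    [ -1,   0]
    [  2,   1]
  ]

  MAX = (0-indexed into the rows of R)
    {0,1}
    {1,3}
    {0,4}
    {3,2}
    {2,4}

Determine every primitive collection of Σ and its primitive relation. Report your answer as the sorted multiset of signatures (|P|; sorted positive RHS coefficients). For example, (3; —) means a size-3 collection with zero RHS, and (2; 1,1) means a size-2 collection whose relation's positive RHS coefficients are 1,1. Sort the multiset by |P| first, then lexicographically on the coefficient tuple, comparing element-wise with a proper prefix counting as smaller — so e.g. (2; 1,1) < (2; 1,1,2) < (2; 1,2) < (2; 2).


Minimal non-faces — 5 found among 5 rays, 5 max cones:

  • {0,3}:  v_{0} + v_{3} = 0 — sig = (2; —)
  • {1,2}:  v_{1} + v_{2} = 0 — sig = (2; —)
  • {0,2}:  v_{0} + v_{2} = v_{4} — sig = (2; 1)
  • {1,4}:  v_{1} + v_{4} = v_{0} — sig = (2; 1)
  • {3,4}:  v_{3} + v_{4} = v_{2} — sig = (2; 1)

Sorted signature multiset PRS(X):
{ (2; —) ×2,  (2; 1) ×3 }


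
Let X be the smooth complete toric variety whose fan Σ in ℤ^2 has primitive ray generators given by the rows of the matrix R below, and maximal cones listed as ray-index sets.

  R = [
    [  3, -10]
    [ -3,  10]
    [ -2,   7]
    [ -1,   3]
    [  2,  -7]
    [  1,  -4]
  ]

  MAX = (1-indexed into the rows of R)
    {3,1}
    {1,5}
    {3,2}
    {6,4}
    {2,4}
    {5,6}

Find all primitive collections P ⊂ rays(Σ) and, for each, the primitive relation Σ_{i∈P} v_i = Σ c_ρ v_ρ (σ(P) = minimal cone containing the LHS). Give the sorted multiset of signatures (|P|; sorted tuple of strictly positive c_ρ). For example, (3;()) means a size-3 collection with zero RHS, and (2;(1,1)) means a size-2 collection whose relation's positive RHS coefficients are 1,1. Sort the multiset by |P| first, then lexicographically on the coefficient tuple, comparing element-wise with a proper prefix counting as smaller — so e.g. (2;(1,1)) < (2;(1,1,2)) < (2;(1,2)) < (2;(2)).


9 collections generate NE(X_Σ); each relation:

  P = {1,2}:  v_{1} + v_{2} = 0 ; sig = (2;())
  P = {3,5}:  v_{3} + v_{5} = 0 ; sig = (2;())
  P = {1,4}:  v_{1} + v_{4} = v_{5} ; sig = (2;(1))
  P = {2,5}:  v_{2} + v_{5} = v_{4} ; sig = (2;(1))
  P = {3,4}:  v_{3} + v_{4} = v_{2} ; sig = (2;(1))
  P = {3,6}:  v_{3} + v_{6} = v_{4} ; sig = (2;(1))
  P = {4,5}:  v_{4} + v_{5} = v_{6} ; sig = (2;(1))
  P = {1,6}:  v_{1} + v_{6} = 2·v_{5} ; sig = (2;(2))
  P = {2,6}:  v_{2} + v_{6} = 2·v_{4} ; sig = (2;(2))

Signatures (|P|; sorted positive RHS coefficients), sorted:
[(2;()), (2;()), (2;(1)), (2;(1)), (2;(1)), (2;(1)), (2;(1)), (2;(2)), (2;(2))]
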